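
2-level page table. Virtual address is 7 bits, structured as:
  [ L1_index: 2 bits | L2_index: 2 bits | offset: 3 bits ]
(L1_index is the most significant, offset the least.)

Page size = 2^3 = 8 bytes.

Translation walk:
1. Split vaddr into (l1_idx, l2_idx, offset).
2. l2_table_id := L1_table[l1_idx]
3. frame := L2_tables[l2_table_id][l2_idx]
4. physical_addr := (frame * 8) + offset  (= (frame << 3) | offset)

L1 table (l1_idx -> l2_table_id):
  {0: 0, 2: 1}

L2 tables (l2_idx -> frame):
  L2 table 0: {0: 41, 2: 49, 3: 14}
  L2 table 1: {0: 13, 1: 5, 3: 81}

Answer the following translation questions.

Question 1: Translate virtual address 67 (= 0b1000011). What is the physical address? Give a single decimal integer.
vaddr = 67 = 0b1000011
Split: l1_idx=2, l2_idx=0, offset=3
L1[2] = 1
L2[1][0] = 13
paddr = 13 * 8 + 3 = 107

Answer: 107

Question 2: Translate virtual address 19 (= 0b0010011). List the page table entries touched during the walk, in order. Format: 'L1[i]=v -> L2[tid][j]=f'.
vaddr = 19 = 0b0010011
Split: l1_idx=0, l2_idx=2, offset=3

Answer: L1[0]=0 -> L2[0][2]=49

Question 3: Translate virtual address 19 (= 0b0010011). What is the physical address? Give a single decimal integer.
Answer: 395

Derivation:
vaddr = 19 = 0b0010011
Split: l1_idx=0, l2_idx=2, offset=3
L1[0] = 0
L2[0][2] = 49
paddr = 49 * 8 + 3 = 395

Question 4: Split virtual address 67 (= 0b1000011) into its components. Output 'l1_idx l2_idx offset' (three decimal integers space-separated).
Answer: 2 0 3

Derivation:
vaddr = 67 = 0b1000011
  top 2 bits -> l1_idx = 2
  next 2 bits -> l2_idx = 0
  bottom 3 bits -> offset = 3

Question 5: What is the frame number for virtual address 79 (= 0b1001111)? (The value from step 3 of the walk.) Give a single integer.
vaddr = 79: l1_idx=2, l2_idx=1
L1[2] = 1; L2[1][1] = 5

Answer: 5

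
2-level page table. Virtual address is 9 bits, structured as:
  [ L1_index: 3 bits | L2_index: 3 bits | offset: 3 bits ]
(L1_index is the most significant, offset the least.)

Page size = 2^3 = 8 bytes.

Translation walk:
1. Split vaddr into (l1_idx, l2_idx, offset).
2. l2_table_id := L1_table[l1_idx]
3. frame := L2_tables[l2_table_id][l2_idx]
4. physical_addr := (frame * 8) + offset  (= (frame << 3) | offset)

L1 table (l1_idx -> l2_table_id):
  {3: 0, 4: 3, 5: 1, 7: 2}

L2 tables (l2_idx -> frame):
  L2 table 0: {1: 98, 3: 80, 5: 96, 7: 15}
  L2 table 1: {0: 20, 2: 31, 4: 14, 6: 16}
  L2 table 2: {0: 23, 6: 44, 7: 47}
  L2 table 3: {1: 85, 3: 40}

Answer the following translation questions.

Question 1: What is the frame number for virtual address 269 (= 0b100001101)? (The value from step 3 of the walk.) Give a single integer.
Answer: 85

Derivation:
vaddr = 269: l1_idx=4, l2_idx=1
L1[4] = 3; L2[3][1] = 85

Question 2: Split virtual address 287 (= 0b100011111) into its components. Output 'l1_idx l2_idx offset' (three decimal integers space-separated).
vaddr = 287 = 0b100011111
  top 3 bits -> l1_idx = 4
  next 3 bits -> l2_idx = 3
  bottom 3 bits -> offset = 7

Answer: 4 3 7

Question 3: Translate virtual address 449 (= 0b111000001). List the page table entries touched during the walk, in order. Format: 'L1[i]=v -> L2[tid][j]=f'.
Answer: L1[7]=2 -> L2[2][0]=23

Derivation:
vaddr = 449 = 0b111000001
Split: l1_idx=7, l2_idx=0, offset=1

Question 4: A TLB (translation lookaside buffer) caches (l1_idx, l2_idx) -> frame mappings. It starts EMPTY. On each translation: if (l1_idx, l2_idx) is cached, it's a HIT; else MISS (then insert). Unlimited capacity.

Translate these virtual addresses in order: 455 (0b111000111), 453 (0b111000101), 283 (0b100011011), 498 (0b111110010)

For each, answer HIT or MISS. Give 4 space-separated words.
Answer: MISS HIT MISS MISS

Derivation:
vaddr=455: (7,0) not in TLB -> MISS, insert
vaddr=453: (7,0) in TLB -> HIT
vaddr=283: (4,3) not in TLB -> MISS, insert
vaddr=498: (7,6) not in TLB -> MISS, insert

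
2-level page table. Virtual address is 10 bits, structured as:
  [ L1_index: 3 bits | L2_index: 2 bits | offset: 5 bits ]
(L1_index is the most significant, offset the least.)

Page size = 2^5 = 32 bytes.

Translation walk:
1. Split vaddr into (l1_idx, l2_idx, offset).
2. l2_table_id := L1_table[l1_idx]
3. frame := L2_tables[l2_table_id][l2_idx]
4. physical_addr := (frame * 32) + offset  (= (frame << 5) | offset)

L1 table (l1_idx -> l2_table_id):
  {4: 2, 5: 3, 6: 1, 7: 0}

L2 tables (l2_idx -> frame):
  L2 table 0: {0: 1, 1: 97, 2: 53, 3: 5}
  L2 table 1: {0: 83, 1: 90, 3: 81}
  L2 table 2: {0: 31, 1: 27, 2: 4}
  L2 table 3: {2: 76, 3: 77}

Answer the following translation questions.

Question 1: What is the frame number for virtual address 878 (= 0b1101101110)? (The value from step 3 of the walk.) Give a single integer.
Answer: 81

Derivation:
vaddr = 878: l1_idx=6, l2_idx=3
L1[6] = 1; L2[1][3] = 81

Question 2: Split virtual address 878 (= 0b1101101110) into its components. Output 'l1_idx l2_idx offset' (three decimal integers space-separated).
vaddr = 878 = 0b1101101110
  top 3 bits -> l1_idx = 6
  next 2 bits -> l2_idx = 3
  bottom 5 bits -> offset = 14

Answer: 6 3 14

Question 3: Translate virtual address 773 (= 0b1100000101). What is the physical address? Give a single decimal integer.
vaddr = 773 = 0b1100000101
Split: l1_idx=6, l2_idx=0, offset=5
L1[6] = 1
L2[1][0] = 83
paddr = 83 * 32 + 5 = 2661

Answer: 2661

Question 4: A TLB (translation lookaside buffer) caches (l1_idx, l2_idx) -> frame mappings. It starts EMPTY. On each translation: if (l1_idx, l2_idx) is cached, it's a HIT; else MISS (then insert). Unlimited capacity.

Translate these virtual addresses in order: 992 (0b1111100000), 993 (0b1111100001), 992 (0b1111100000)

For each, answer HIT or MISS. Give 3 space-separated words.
Answer: MISS HIT HIT

Derivation:
vaddr=992: (7,3) not in TLB -> MISS, insert
vaddr=993: (7,3) in TLB -> HIT
vaddr=992: (7,3) in TLB -> HIT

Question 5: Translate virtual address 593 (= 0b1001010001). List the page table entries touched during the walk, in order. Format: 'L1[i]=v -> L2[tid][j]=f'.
Answer: L1[4]=2 -> L2[2][2]=4

Derivation:
vaddr = 593 = 0b1001010001
Split: l1_idx=4, l2_idx=2, offset=17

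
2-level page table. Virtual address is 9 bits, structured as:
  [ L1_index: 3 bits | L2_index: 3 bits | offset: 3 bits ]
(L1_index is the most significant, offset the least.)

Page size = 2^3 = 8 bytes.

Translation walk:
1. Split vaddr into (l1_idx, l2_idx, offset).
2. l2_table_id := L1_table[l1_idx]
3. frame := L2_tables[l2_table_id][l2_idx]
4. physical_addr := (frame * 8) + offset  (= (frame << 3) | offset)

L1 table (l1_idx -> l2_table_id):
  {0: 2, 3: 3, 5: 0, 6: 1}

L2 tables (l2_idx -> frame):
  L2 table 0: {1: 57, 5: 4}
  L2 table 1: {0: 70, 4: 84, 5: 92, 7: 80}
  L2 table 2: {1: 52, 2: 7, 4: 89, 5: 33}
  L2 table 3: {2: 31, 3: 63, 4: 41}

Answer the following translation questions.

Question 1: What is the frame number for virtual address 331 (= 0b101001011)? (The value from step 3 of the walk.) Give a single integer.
vaddr = 331: l1_idx=5, l2_idx=1
L1[5] = 0; L2[0][1] = 57

Answer: 57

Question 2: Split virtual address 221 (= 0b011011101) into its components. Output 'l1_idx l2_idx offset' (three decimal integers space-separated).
vaddr = 221 = 0b011011101
  top 3 bits -> l1_idx = 3
  next 3 bits -> l2_idx = 3
  bottom 3 bits -> offset = 5

Answer: 3 3 5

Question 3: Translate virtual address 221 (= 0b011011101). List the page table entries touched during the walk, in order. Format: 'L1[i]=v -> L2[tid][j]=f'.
Answer: L1[3]=3 -> L2[3][3]=63

Derivation:
vaddr = 221 = 0b011011101
Split: l1_idx=3, l2_idx=3, offset=5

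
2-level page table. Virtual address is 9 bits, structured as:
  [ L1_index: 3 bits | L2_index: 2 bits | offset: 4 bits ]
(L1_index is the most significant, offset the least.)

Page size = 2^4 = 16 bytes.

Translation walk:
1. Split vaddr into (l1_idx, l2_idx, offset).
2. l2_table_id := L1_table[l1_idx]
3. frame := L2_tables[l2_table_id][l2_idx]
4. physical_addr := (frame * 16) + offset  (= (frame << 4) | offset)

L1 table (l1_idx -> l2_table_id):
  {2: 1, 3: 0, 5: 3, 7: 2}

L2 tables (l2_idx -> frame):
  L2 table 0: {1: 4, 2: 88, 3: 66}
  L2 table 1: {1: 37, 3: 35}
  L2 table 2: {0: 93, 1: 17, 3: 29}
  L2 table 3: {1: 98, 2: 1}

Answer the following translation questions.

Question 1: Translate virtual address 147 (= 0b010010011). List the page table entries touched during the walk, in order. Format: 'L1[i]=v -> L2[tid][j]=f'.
Answer: L1[2]=1 -> L2[1][1]=37

Derivation:
vaddr = 147 = 0b010010011
Split: l1_idx=2, l2_idx=1, offset=3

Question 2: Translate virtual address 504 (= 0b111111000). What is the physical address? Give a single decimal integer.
Answer: 472

Derivation:
vaddr = 504 = 0b111111000
Split: l1_idx=7, l2_idx=3, offset=8
L1[7] = 2
L2[2][3] = 29
paddr = 29 * 16 + 8 = 472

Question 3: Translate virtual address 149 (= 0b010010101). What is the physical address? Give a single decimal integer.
Answer: 597

Derivation:
vaddr = 149 = 0b010010101
Split: l1_idx=2, l2_idx=1, offset=5
L1[2] = 1
L2[1][1] = 37
paddr = 37 * 16 + 5 = 597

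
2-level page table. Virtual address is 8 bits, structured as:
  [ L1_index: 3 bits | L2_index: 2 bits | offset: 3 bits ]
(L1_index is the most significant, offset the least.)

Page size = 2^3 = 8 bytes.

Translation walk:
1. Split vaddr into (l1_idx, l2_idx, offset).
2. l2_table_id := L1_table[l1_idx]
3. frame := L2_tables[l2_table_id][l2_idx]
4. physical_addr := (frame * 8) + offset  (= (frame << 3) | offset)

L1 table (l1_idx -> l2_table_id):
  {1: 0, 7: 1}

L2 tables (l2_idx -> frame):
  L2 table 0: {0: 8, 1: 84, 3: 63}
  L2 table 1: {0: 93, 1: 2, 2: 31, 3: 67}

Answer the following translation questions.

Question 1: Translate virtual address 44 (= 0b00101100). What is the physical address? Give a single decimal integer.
Answer: 676

Derivation:
vaddr = 44 = 0b00101100
Split: l1_idx=1, l2_idx=1, offset=4
L1[1] = 0
L2[0][1] = 84
paddr = 84 * 8 + 4 = 676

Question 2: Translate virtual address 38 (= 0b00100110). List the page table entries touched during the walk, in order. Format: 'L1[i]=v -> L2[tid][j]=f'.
vaddr = 38 = 0b00100110
Split: l1_idx=1, l2_idx=0, offset=6

Answer: L1[1]=0 -> L2[0][0]=8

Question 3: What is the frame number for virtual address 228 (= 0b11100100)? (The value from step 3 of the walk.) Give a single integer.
vaddr = 228: l1_idx=7, l2_idx=0
L1[7] = 1; L2[1][0] = 93

Answer: 93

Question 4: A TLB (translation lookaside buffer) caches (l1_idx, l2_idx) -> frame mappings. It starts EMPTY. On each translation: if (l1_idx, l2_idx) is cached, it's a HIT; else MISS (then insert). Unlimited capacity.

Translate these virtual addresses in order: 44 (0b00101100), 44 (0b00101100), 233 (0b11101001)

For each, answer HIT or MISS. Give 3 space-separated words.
Answer: MISS HIT MISS

Derivation:
vaddr=44: (1,1) not in TLB -> MISS, insert
vaddr=44: (1,1) in TLB -> HIT
vaddr=233: (7,1) not in TLB -> MISS, insert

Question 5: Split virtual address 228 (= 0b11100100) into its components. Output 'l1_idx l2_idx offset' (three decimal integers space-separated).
Answer: 7 0 4

Derivation:
vaddr = 228 = 0b11100100
  top 3 bits -> l1_idx = 7
  next 2 bits -> l2_idx = 0
  bottom 3 bits -> offset = 4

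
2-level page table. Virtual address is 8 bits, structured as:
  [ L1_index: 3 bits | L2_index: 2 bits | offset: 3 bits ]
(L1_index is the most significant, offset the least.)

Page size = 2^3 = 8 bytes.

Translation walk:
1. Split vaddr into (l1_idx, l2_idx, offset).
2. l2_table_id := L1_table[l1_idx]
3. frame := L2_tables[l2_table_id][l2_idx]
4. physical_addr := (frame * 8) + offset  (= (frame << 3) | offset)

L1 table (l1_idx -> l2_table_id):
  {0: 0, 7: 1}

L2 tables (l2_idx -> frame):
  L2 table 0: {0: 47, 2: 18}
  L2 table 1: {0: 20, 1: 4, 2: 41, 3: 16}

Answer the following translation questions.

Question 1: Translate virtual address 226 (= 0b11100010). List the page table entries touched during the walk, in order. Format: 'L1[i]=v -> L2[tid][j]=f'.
Answer: L1[7]=1 -> L2[1][0]=20

Derivation:
vaddr = 226 = 0b11100010
Split: l1_idx=7, l2_idx=0, offset=2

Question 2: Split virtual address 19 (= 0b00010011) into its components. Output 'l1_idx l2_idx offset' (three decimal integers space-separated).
Answer: 0 2 3

Derivation:
vaddr = 19 = 0b00010011
  top 3 bits -> l1_idx = 0
  next 2 bits -> l2_idx = 2
  bottom 3 bits -> offset = 3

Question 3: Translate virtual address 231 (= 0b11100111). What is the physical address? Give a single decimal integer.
vaddr = 231 = 0b11100111
Split: l1_idx=7, l2_idx=0, offset=7
L1[7] = 1
L2[1][0] = 20
paddr = 20 * 8 + 7 = 167

Answer: 167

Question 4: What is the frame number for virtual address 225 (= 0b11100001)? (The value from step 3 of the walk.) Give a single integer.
Answer: 20

Derivation:
vaddr = 225: l1_idx=7, l2_idx=0
L1[7] = 1; L2[1][0] = 20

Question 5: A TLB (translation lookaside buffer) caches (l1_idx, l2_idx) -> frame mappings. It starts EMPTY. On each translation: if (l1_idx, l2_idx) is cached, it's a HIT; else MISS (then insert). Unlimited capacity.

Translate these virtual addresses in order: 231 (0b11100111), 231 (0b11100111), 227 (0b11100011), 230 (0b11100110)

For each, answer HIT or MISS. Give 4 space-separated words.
vaddr=231: (7,0) not in TLB -> MISS, insert
vaddr=231: (7,0) in TLB -> HIT
vaddr=227: (7,0) in TLB -> HIT
vaddr=230: (7,0) in TLB -> HIT

Answer: MISS HIT HIT HIT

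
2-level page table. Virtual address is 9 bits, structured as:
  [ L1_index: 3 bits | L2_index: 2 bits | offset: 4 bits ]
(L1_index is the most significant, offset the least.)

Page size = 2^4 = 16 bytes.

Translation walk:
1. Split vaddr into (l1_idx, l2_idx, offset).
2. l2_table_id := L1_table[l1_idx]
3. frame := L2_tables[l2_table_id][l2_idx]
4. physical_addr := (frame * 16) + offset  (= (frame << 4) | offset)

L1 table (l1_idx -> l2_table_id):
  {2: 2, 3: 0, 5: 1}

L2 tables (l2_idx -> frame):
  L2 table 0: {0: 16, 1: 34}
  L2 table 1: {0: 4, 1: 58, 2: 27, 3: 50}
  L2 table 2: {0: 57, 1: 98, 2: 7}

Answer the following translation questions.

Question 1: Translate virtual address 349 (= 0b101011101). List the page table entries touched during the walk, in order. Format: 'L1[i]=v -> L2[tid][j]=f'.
Answer: L1[5]=1 -> L2[1][1]=58

Derivation:
vaddr = 349 = 0b101011101
Split: l1_idx=5, l2_idx=1, offset=13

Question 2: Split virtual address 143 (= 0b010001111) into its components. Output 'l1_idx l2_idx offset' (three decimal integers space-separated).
vaddr = 143 = 0b010001111
  top 3 bits -> l1_idx = 2
  next 2 bits -> l2_idx = 0
  bottom 4 bits -> offset = 15

Answer: 2 0 15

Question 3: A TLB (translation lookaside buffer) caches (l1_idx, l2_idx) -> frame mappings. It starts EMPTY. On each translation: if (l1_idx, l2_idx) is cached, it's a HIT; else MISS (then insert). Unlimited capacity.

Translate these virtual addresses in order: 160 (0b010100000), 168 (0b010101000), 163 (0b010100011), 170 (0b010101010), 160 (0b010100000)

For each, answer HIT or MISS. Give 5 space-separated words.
vaddr=160: (2,2) not in TLB -> MISS, insert
vaddr=168: (2,2) in TLB -> HIT
vaddr=163: (2,2) in TLB -> HIT
vaddr=170: (2,2) in TLB -> HIT
vaddr=160: (2,2) in TLB -> HIT

Answer: MISS HIT HIT HIT HIT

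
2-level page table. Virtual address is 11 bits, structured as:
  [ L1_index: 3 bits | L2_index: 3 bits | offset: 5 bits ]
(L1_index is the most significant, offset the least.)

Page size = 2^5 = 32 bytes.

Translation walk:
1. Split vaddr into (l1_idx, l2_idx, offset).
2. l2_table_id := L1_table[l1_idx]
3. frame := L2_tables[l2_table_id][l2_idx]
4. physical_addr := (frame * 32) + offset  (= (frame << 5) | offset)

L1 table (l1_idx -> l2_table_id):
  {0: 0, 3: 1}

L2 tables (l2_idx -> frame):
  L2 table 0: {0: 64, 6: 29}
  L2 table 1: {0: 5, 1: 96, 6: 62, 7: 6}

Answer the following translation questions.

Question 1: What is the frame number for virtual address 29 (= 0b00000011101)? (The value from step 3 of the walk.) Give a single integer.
Answer: 64

Derivation:
vaddr = 29: l1_idx=0, l2_idx=0
L1[0] = 0; L2[0][0] = 64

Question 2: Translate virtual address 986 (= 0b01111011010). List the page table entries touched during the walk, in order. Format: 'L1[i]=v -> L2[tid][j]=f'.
vaddr = 986 = 0b01111011010
Split: l1_idx=3, l2_idx=6, offset=26

Answer: L1[3]=1 -> L2[1][6]=62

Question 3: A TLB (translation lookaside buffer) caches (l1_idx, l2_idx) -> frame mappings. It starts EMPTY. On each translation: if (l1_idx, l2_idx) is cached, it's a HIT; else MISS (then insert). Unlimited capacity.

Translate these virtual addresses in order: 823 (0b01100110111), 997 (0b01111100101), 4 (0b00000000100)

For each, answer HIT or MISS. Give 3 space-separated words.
vaddr=823: (3,1) not in TLB -> MISS, insert
vaddr=997: (3,7) not in TLB -> MISS, insert
vaddr=4: (0,0) not in TLB -> MISS, insert

Answer: MISS MISS MISS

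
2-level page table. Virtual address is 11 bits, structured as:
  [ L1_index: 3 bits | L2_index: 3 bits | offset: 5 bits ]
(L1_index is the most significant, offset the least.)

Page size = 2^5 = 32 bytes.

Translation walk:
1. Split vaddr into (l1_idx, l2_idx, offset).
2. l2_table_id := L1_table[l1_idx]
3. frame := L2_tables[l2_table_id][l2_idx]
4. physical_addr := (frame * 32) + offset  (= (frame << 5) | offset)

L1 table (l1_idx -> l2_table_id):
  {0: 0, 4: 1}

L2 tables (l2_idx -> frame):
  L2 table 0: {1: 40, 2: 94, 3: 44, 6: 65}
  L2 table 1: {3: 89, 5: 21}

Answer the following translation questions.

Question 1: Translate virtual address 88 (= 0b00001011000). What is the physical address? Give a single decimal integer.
vaddr = 88 = 0b00001011000
Split: l1_idx=0, l2_idx=2, offset=24
L1[0] = 0
L2[0][2] = 94
paddr = 94 * 32 + 24 = 3032

Answer: 3032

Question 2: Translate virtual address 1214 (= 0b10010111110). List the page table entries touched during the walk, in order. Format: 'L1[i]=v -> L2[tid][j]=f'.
vaddr = 1214 = 0b10010111110
Split: l1_idx=4, l2_idx=5, offset=30

Answer: L1[4]=1 -> L2[1][5]=21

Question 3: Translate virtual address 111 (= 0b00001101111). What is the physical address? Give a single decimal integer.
Answer: 1423

Derivation:
vaddr = 111 = 0b00001101111
Split: l1_idx=0, l2_idx=3, offset=15
L1[0] = 0
L2[0][3] = 44
paddr = 44 * 32 + 15 = 1423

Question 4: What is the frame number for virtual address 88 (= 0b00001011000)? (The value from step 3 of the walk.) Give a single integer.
vaddr = 88: l1_idx=0, l2_idx=2
L1[0] = 0; L2[0][2] = 94

Answer: 94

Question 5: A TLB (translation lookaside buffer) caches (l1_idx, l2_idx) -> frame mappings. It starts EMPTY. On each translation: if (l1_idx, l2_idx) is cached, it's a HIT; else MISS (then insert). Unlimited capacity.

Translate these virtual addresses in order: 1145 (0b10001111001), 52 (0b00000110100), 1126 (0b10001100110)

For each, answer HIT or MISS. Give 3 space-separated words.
vaddr=1145: (4,3) not in TLB -> MISS, insert
vaddr=52: (0,1) not in TLB -> MISS, insert
vaddr=1126: (4,3) in TLB -> HIT

Answer: MISS MISS HIT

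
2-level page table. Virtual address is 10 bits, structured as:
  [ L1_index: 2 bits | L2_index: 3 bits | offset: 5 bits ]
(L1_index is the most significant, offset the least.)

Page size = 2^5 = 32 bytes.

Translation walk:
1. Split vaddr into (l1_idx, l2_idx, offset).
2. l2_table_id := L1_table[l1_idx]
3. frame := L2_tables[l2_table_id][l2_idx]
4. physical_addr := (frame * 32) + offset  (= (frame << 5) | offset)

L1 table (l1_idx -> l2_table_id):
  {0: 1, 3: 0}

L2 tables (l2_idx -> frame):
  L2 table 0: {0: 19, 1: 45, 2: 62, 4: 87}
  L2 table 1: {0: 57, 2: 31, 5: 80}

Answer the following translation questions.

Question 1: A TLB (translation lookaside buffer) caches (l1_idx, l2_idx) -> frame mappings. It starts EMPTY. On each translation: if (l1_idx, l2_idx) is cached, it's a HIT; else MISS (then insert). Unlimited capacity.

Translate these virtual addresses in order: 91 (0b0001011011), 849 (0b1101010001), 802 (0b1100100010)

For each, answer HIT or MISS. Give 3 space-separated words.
vaddr=91: (0,2) not in TLB -> MISS, insert
vaddr=849: (3,2) not in TLB -> MISS, insert
vaddr=802: (3,1) not in TLB -> MISS, insert

Answer: MISS MISS MISS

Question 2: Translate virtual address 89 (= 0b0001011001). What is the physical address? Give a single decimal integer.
Answer: 1017

Derivation:
vaddr = 89 = 0b0001011001
Split: l1_idx=0, l2_idx=2, offset=25
L1[0] = 1
L2[1][2] = 31
paddr = 31 * 32 + 25 = 1017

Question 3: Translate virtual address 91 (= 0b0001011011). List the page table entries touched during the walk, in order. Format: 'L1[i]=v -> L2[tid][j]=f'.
vaddr = 91 = 0b0001011011
Split: l1_idx=0, l2_idx=2, offset=27

Answer: L1[0]=1 -> L2[1][2]=31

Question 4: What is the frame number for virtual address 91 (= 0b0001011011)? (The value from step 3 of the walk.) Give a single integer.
Answer: 31

Derivation:
vaddr = 91: l1_idx=0, l2_idx=2
L1[0] = 1; L2[1][2] = 31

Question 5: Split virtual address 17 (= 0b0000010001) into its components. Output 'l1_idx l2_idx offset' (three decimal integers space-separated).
Answer: 0 0 17

Derivation:
vaddr = 17 = 0b0000010001
  top 2 bits -> l1_idx = 0
  next 3 bits -> l2_idx = 0
  bottom 5 bits -> offset = 17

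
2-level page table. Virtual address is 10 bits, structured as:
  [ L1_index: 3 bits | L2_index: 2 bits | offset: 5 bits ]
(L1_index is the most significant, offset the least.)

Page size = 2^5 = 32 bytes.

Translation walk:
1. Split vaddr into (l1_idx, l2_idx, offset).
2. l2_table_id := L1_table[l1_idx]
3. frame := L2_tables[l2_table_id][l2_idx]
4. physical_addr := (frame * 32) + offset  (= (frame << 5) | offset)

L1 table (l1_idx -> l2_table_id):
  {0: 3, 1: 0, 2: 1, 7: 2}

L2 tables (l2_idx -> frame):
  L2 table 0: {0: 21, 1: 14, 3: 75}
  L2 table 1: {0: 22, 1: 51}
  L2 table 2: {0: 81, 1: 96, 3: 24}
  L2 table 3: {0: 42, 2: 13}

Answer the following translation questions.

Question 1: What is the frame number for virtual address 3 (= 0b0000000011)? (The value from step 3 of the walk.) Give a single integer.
Answer: 42

Derivation:
vaddr = 3: l1_idx=0, l2_idx=0
L1[0] = 3; L2[3][0] = 42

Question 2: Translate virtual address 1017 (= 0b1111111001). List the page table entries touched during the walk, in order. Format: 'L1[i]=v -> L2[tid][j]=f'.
Answer: L1[7]=2 -> L2[2][3]=24

Derivation:
vaddr = 1017 = 0b1111111001
Split: l1_idx=7, l2_idx=3, offset=25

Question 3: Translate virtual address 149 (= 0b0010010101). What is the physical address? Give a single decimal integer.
vaddr = 149 = 0b0010010101
Split: l1_idx=1, l2_idx=0, offset=21
L1[1] = 0
L2[0][0] = 21
paddr = 21 * 32 + 21 = 693

Answer: 693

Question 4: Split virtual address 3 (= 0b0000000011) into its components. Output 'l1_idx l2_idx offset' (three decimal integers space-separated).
vaddr = 3 = 0b0000000011
  top 3 bits -> l1_idx = 0
  next 2 bits -> l2_idx = 0
  bottom 5 bits -> offset = 3

Answer: 0 0 3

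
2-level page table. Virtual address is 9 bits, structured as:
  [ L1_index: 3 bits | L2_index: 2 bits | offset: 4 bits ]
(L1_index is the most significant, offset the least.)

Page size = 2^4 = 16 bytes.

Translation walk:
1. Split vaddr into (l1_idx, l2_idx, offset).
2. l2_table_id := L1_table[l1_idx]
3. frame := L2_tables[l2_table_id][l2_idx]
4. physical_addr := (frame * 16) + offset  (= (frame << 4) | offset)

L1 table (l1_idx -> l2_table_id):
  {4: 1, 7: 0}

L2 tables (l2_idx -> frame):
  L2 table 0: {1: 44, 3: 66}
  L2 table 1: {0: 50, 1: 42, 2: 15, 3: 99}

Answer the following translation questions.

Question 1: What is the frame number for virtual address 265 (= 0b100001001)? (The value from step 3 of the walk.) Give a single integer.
Answer: 50

Derivation:
vaddr = 265: l1_idx=4, l2_idx=0
L1[4] = 1; L2[1][0] = 50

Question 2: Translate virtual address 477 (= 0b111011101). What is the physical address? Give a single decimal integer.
Answer: 717

Derivation:
vaddr = 477 = 0b111011101
Split: l1_idx=7, l2_idx=1, offset=13
L1[7] = 0
L2[0][1] = 44
paddr = 44 * 16 + 13 = 717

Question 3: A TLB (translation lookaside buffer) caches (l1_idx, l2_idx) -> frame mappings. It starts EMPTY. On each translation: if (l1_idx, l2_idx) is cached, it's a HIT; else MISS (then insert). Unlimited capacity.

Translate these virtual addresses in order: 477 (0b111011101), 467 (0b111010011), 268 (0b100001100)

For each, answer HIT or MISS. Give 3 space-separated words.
Answer: MISS HIT MISS

Derivation:
vaddr=477: (7,1) not in TLB -> MISS, insert
vaddr=467: (7,1) in TLB -> HIT
vaddr=268: (4,0) not in TLB -> MISS, insert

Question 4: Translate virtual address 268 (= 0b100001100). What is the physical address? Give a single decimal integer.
vaddr = 268 = 0b100001100
Split: l1_idx=4, l2_idx=0, offset=12
L1[4] = 1
L2[1][0] = 50
paddr = 50 * 16 + 12 = 812

Answer: 812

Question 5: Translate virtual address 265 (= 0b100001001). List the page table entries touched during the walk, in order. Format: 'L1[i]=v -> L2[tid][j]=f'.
vaddr = 265 = 0b100001001
Split: l1_idx=4, l2_idx=0, offset=9

Answer: L1[4]=1 -> L2[1][0]=50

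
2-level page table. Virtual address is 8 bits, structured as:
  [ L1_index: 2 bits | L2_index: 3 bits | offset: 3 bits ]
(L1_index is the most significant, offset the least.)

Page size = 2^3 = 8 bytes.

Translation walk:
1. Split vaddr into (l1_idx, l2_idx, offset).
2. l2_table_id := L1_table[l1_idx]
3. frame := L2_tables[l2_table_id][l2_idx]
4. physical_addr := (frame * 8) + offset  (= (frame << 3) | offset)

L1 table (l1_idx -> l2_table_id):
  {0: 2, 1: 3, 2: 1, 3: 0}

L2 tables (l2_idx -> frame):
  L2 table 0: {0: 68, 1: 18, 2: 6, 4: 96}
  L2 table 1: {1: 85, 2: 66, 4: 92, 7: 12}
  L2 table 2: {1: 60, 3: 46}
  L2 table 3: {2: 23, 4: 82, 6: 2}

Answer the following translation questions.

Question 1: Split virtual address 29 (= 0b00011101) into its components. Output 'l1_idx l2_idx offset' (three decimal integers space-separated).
Answer: 0 3 5

Derivation:
vaddr = 29 = 0b00011101
  top 2 bits -> l1_idx = 0
  next 3 bits -> l2_idx = 3
  bottom 3 bits -> offset = 5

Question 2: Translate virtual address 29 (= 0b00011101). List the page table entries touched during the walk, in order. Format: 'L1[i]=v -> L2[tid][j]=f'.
Answer: L1[0]=2 -> L2[2][3]=46

Derivation:
vaddr = 29 = 0b00011101
Split: l1_idx=0, l2_idx=3, offset=5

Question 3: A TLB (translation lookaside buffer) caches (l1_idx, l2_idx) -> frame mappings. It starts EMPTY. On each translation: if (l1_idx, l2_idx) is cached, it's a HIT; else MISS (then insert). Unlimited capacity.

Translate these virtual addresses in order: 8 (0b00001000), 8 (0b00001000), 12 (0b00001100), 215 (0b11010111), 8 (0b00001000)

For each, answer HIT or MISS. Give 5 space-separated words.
vaddr=8: (0,1) not in TLB -> MISS, insert
vaddr=8: (0,1) in TLB -> HIT
vaddr=12: (0,1) in TLB -> HIT
vaddr=215: (3,2) not in TLB -> MISS, insert
vaddr=8: (0,1) in TLB -> HIT

Answer: MISS HIT HIT MISS HIT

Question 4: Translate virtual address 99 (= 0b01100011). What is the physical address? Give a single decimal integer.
vaddr = 99 = 0b01100011
Split: l1_idx=1, l2_idx=4, offset=3
L1[1] = 3
L2[3][4] = 82
paddr = 82 * 8 + 3 = 659

Answer: 659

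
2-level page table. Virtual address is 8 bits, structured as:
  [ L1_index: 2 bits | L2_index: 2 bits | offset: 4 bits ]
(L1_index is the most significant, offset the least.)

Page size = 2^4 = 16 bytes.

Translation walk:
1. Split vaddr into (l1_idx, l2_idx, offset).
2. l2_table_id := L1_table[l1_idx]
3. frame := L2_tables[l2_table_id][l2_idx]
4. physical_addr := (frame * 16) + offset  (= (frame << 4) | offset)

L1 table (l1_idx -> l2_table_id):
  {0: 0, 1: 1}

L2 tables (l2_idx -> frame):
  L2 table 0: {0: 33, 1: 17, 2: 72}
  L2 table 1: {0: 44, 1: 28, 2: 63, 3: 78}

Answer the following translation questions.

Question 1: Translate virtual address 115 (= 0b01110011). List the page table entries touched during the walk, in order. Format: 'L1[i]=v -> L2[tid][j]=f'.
Answer: L1[1]=1 -> L2[1][3]=78

Derivation:
vaddr = 115 = 0b01110011
Split: l1_idx=1, l2_idx=3, offset=3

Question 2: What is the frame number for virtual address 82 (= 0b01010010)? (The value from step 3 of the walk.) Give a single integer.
vaddr = 82: l1_idx=1, l2_idx=1
L1[1] = 1; L2[1][1] = 28

Answer: 28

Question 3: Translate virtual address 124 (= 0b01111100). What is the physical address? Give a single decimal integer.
vaddr = 124 = 0b01111100
Split: l1_idx=1, l2_idx=3, offset=12
L1[1] = 1
L2[1][3] = 78
paddr = 78 * 16 + 12 = 1260

Answer: 1260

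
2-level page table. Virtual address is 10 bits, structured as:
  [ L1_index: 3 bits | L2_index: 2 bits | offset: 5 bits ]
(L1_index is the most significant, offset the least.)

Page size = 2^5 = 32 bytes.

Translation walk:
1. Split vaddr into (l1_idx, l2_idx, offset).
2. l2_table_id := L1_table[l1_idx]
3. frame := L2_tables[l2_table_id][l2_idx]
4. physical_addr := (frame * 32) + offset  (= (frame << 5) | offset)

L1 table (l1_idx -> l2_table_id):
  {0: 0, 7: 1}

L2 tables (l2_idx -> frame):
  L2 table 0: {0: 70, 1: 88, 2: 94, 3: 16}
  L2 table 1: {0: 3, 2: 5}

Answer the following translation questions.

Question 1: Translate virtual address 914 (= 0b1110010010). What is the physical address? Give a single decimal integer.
vaddr = 914 = 0b1110010010
Split: l1_idx=7, l2_idx=0, offset=18
L1[7] = 1
L2[1][0] = 3
paddr = 3 * 32 + 18 = 114

Answer: 114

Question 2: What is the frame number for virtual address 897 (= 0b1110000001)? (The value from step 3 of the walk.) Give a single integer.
Answer: 3

Derivation:
vaddr = 897: l1_idx=7, l2_idx=0
L1[7] = 1; L2[1][0] = 3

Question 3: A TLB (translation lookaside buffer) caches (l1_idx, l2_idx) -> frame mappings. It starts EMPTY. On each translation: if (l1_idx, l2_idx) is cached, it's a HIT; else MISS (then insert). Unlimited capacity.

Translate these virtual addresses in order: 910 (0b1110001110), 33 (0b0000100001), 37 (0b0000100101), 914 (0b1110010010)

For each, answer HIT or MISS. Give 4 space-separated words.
Answer: MISS MISS HIT HIT

Derivation:
vaddr=910: (7,0) not in TLB -> MISS, insert
vaddr=33: (0,1) not in TLB -> MISS, insert
vaddr=37: (0,1) in TLB -> HIT
vaddr=914: (7,0) in TLB -> HIT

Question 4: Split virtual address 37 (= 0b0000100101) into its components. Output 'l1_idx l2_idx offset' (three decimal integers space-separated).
vaddr = 37 = 0b0000100101
  top 3 bits -> l1_idx = 0
  next 2 bits -> l2_idx = 1
  bottom 5 bits -> offset = 5

Answer: 0 1 5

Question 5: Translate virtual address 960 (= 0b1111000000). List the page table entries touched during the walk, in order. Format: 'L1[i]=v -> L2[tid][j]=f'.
vaddr = 960 = 0b1111000000
Split: l1_idx=7, l2_idx=2, offset=0

Answer: L1[7]=1 -> L2[1][2]=5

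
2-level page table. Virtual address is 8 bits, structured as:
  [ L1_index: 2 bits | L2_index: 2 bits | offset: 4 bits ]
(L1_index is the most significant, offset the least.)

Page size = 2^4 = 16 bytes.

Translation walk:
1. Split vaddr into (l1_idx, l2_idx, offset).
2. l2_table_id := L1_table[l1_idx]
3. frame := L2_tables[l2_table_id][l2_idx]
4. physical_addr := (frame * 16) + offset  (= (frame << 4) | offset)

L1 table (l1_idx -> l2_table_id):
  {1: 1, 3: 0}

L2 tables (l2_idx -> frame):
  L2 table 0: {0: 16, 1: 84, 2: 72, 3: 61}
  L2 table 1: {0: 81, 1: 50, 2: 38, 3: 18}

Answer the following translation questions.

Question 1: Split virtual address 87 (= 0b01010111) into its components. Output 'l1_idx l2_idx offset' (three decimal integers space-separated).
vaddr = 87 = 0b01010111
  top 2 bits -> l1_idx = 1
  next 2 bits -> l2_idx = 1
  bottom 4 bits -> offset = 7

Answer: 1 1 7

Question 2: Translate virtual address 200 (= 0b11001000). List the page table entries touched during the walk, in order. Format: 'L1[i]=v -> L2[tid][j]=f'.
vaddr = 200 = 0b11001000
Split: l1_idx=3, l2_idx=0, offset=8

Answer: L1[3]=0 -> L2[0][0]=16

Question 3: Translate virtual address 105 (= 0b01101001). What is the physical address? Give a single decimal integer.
vaddr = 105 = 0b01101001
Split: l1_idx=1, l2_idx=2, offset=9
L1[1] = 1
L2[1][2] = 38
paddr = 38 * 16 + 9 = 617

Answer: 617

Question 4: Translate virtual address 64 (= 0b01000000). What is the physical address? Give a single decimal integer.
Answer: 1296

Derivation:
vaddr = 64 = 0b01000000
Split: l1_idx=1, l2_idx=0, offset=0
L1[1] = 1
L2[1][0] = 81
paddr = 81 * 16 + 0 = 1296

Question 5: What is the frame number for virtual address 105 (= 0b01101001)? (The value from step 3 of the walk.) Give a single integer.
Answer: 38

Derivation:
vaddr = 105: l1_idx=1, l2_idx=2
L1[1] = 1; L2[1][2] = 38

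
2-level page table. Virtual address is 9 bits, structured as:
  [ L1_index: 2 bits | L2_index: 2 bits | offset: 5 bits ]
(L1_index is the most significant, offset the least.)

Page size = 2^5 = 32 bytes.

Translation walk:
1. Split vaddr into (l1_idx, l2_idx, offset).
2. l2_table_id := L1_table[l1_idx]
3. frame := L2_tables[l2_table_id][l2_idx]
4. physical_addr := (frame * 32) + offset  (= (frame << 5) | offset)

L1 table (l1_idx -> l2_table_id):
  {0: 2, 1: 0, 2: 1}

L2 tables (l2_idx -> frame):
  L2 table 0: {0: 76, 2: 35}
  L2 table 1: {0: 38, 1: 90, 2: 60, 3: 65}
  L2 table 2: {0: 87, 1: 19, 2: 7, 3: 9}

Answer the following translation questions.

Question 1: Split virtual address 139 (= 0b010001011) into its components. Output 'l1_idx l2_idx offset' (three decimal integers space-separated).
Answer: 1 0 11

Derivation:
vaddr = 139 = 0b010001011
  top 2 bits -> l1_idx = 1
  next 2 bits -> l2_idx = 0
  bottom 5 bits -> offset = 11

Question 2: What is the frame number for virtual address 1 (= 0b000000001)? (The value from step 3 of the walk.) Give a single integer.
Answer: 87

Derivation:
vaddr = 1: l1_idx=0, l2_idx=0
L1[0] = 2; L2[2][0] = 87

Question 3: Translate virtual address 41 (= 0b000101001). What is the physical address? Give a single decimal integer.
Answer: 617

Derivation:
vaddr = 41 = 0b000101001
Split: l1_idx=0, l2_idx=1, offset=9
L1[0] = 2
L2[2][1] = 19
paddr = 19 * 32 + 9 = 617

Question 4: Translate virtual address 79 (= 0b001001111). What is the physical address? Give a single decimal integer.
vaddr = 79 = 0b001001111
Split: l1_idx=0, l2_idx=2, offset=15
L1[0] = 2
L2[2][2] = 7
paddr = 7 * 32 + 15 = 239

Answer: 239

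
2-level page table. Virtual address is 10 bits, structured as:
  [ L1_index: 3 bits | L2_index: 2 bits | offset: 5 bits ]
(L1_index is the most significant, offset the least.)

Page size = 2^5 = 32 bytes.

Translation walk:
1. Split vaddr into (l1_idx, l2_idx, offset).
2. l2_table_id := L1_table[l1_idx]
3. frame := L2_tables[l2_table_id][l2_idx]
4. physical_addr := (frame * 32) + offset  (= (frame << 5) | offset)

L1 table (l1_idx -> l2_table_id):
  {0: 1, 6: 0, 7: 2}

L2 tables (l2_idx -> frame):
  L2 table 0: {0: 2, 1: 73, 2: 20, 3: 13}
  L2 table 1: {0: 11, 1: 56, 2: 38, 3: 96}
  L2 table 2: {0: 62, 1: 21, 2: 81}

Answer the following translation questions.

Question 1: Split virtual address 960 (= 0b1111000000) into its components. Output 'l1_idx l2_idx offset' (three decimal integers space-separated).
vaddr = 960 = 0b1111000000
  top 3 bits -> l1_idx = 7
  next 2 bits -> l2_idx = 2
  bottom 5 bits -> offset = 0

Answer: 7 2 0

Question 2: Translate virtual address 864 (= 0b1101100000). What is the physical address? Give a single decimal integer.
vaddr = 864 = 0b1101100000
Split: l1_idx=6, l2_idx=3, offset=0
L1[6] = 0
L2[0][3] = 13
paddr = 13 * 32 + 0 = 416

Answer: 416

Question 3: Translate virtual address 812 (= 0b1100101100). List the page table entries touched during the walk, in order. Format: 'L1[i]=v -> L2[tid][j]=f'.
vaddr = 812 = 0b1100101100
Split: l1_idx=6, l2_idx=1, offset=12

Answer: L1[6]=0 -> L2[0][1]=73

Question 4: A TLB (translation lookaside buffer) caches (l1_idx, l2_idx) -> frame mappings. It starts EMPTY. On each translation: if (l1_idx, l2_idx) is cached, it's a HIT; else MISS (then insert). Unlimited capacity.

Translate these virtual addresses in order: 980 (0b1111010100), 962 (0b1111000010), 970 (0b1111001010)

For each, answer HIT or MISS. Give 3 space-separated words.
Answer: MISS HIT HIT

Derivation:
vaddr=980: (7,2) not in TLB -> MISS, insert
vaddr=962: (7,2) in TLB -> HIT
vaddr=970: (7,2) in TLB -> HIT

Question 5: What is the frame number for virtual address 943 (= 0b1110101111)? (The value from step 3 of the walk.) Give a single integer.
Answer: 21

Derivation:
vaddr = 943: l1_idx=7, l2_idx=1
L1[7] = 2; L2[2][1] = 21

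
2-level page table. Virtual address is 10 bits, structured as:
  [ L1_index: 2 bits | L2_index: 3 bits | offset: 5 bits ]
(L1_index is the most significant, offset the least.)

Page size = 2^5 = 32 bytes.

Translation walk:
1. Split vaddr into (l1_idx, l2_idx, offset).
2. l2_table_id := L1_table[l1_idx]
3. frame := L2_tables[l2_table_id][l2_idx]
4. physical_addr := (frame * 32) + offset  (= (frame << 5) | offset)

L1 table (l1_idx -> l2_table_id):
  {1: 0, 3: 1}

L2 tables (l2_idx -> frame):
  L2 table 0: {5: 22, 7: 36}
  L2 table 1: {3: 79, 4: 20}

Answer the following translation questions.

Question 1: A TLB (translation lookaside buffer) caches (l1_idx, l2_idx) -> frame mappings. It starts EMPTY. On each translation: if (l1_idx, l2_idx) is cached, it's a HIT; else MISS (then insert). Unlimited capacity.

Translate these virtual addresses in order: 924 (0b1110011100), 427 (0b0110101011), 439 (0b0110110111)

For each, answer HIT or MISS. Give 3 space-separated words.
Answer: MISS MISS HIT

Derivation:
vaddr=924: (3,4) not in TLB -> MISS, insert
vaddr=427: (1,5) not in TLB -> MISS, insert
vaddr=439: (1,5) in TLB -> HIT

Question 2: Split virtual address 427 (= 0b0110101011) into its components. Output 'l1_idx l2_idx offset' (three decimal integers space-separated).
vaddr = 427 = 0b0110101011
  top 2 bits -> l1_idx = 1
  next 3 bits -> l2_idx = 5
  bottom 5 bits -> offset = 11

Answer: 1 5 11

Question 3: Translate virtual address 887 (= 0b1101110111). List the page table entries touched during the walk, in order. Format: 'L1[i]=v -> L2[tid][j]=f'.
vaddr = 887 = 0b1101110111
Split: l1_idx=3, l2_idx=3, offset=23

Answer: L1[3]=1 -> L2[1][3]=79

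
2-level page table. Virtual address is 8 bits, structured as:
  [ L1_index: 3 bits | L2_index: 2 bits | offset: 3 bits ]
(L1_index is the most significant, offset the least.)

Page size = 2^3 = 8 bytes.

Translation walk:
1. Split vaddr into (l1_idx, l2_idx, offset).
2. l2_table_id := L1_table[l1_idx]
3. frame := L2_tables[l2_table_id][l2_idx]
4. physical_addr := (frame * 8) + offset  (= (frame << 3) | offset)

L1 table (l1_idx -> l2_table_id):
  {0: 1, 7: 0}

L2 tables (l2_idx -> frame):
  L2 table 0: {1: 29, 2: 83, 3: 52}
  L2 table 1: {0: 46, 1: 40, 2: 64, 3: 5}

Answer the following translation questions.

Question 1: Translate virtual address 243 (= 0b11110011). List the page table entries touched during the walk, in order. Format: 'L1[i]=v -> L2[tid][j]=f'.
Answer: L1[7]=0 -> L2[0][2]=83

Derivation:
vaddr = 243 = 0b11110011
Split: l1_idx=7, l2_idx=2, offset=3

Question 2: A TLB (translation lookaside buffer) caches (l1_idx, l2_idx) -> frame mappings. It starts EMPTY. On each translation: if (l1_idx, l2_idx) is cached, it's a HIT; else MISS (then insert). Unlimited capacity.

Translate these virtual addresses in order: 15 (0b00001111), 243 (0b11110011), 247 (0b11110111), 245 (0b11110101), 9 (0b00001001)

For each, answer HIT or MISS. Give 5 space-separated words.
Answer: MISS MISS HIT HIT HIT

Derivation:
vaddr=15: (0,1) not in TLB -> MISS, insert
vaddr=243: (7,2) not in TLB -> MISS, insert
vaddr=247: (7,2) in TLB -> HIT
vaddr=245: (7,2) in TLB -> HIT
vaddr=9: (0,1) in TLB -> HIT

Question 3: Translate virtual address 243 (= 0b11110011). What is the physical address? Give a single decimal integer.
Answer: 667

Derivation:
vaddr = 243 = 0b11110011
Split: l1_idx=7, l2_idx=2, offset=3
L1[7] = 0
L2[0][2] = 83
paddr = 83 * 8 + 3 = 667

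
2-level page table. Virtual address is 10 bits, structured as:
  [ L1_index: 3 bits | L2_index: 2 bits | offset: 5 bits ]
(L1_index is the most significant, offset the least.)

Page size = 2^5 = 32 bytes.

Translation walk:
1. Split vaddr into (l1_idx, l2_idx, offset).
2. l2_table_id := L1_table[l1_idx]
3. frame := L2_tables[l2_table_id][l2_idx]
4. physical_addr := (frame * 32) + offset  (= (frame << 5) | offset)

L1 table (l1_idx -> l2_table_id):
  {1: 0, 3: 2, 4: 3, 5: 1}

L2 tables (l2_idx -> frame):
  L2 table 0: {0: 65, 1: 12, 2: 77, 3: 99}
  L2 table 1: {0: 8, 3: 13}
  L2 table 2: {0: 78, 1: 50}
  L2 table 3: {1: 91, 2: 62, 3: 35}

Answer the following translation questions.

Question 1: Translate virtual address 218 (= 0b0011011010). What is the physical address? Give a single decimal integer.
Answer: 2490

Derivation:
vaddr = 218 = 0b0011011010
Split: l1_idx=1, l2_idx=2, offset=26
L1[1] = 0
L2[0][2] = 77
paddr = 77 * 32 + 26 = 2490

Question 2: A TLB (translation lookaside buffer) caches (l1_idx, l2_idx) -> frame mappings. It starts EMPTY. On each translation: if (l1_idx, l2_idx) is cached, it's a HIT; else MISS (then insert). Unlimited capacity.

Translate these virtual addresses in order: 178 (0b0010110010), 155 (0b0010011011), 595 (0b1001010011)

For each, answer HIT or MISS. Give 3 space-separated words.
vaddr=178: (1,1) not in TLB -> MISS, insert
vaddr=155: (1,0) not in TLB -> MISS, insert
vaddr=595: (4,2) not in TLB -> MISS, insert

Answer: MISS MISS MISS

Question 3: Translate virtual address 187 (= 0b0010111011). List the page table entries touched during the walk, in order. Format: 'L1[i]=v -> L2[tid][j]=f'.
Answer: L1[1]=0 -> L2[0][1]=12

Derivation:
vaddr = 187 = 0b0010111011
Split: l1_idx=1, l2_idx=1, offset=27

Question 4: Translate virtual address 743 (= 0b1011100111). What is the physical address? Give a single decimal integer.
vaddr = 743 = 0b1011100111
Split: l1_idx=5, l2_idx=3, offset=7
L1[5] = 1
L2[1][3] = 13
paddr = 13 * 32 + 7 = 423

Answer: 423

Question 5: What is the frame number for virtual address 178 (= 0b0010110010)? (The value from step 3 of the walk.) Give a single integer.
Answer: 12

Derivation:
vaddr = 178: l1_idx=1, l2_idx=1
L1[1] = 0; L2[0][1] = 12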